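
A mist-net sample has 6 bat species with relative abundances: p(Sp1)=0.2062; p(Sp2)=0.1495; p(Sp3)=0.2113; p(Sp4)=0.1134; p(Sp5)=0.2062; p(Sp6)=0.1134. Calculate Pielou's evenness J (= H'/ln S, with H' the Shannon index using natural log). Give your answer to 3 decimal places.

H' = −Σ pᵢ ln pᵢ = −((-0.32557) + (-0.28412) + (-0.32846) + (-0.24685) + (-0.32557) + (-0.24685)) = 1.75743 (working shown to 5 dp, full precision carried).
With S = 6 species, ln S = 1.79176, so J = 1.75743/1.79176 = 0.98084, i.e. 0.981 to 3 decimal places.

0.981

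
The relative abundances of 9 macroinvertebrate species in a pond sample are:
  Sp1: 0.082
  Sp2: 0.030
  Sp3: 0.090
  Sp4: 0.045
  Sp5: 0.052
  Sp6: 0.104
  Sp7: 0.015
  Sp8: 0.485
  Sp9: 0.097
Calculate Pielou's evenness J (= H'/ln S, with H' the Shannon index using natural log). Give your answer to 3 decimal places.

H' = −Σ pᵢ ln pᵢ = −((-0.20508) + (-0.10520) + (-0.21672) + (-0.13955) + (-0.15374) + (-0.23539) + (-0.06300) + (-0.35095) + (-0.22631)) = 1.69592 (working shown to 5 dp, full precision carried).
With S = 9 species, ln S = 2.19722, so J = 1.69592/2.19722 = 0.77185, i.e. 0.772 to 3 decimal places.

0.772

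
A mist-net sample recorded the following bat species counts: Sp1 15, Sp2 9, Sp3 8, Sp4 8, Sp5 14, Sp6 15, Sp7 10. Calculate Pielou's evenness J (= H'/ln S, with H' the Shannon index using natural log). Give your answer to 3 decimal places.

Total N = 15+9+8+8+14+15+10 = 79, so the proportions are 0.18987, 0.11392, 0.10127, 0.10127, 0.17722, 0.18987, 0.12658 (working shown to 5 dp, full precision carried).
H' = −Σ pᵢ ln pᵢ = −((-0.31546) + (-0.24747) + (-0.23190) + (-0.23190) + (-0.30665) + (-0.31546) + (-0.26163)) = 1.91046.
With S = 7 species, ln S = 1.94591, so J = 1.91046/1.94591 = 0.98178, i.e. 0.982 to 3 decimal places.

0.982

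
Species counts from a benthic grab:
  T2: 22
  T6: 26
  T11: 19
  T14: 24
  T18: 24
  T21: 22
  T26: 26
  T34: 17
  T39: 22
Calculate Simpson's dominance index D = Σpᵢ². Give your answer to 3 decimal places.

Total N = 22+26+19+24+24+22+26+17+22 = 202, so the proportions are 0.10891, 0.12871, 0.09406, 0.11881, 0.11881, 0.10891, 0.12871, 0.08416, 0.10891 (working shown to 5 dp, full precision carried).
D = 0.10891² + 0.12871² + 0.09406² + 0.11881² + 0.11881² + 0.10891² + 0.12871² + 0.08416² + 0.10891² = 0.01186 + 0.01657 + 0.00885 + 0.01412 + 0.01412 + 0.01186 + 0.01657 + 0.00708 + 0.01186 = 0.11288.
To 3 decimal places, D = 0.113.

0.113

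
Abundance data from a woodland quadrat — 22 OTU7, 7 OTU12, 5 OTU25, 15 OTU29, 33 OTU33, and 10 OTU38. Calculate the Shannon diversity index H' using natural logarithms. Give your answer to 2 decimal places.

1.60

Total N = 22+7+5+15+33+10 = 92, so the proportions are 0.2391, 0.0761, 0.0543, 0.163, 0.3587, 0.1087 (working shown to 4 dp, full precision carried).
Each pᵢ ln pᵢ term: 0.2391×(-1.4307)=-0.3421, 0.0761×(-2.5759)=-0.1960, 0.0543×(-2.9124)=-0.1583, 0.163×(-1.8137)=-0.2957, 0.3587×(-1.0253)=-0.3678, 0.1087×(-2.2192)=-0.2412.
Sum = -1.6011, so H' = 1.60.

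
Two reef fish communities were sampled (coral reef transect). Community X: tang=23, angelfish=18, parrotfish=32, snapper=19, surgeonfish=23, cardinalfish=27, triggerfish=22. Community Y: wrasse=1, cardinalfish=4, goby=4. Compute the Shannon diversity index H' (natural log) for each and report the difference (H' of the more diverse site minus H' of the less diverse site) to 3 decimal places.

0.964

Community X: N=164, proportions 0.14024, 0.10976, 0.19512, 0.11585, 0.14024, 0.16463, 0.13415, giving H' = 1.92854 (working shown to 5 dp, full precision carried).
Community Y: N=9, proportions 0.11111, 0.44444, 0.44444, giving H' = 0.96496.
Difference = |1.92854 − 0.96496| = 0.96358, i.e. 0.964 to 3 decimal places.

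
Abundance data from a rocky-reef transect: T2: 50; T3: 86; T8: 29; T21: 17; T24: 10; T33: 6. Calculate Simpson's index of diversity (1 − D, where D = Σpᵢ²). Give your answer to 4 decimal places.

Total N = 50+86+29+17+10+6 = 198, so the proportions are 0.252525, 0.434343, 0.146465, 0.085859, 0.050505, 0.030303 (working shown to 6 dp, full precision carried).
D = 0.252525² + 0.434343² + 0.146465² + 0.085859² + 0.050505² + 0.030303² = 0.063769 + 0.188654 + 0.021452 + 0.007372 + 0.002551 + 0.000918 = 0.284716.
So 1 − D = 0.715284, i.e. 0.7153 to 4 decimal places.

0.7153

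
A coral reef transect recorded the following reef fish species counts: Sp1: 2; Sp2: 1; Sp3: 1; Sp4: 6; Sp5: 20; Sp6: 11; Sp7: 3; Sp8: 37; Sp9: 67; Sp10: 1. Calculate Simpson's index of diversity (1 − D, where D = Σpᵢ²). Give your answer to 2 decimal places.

0.71

Total N = 2+1+1+6+20+11+3+37+67+1 = 149, so the proportions are 0.0134, 0.0067, 0.0067, 0.0403, 0.1342, 0.0738, 0.0201, 0.2483, 0.4497, 0.0067 (working shown to 4 dp, full precision carried).
D = 0.0134² + 0.0067² + 0.0067² + 0.0403² + 0.1342² + 0.0738² + 0.0201² + 0.2483² + 0.4497² + 0.0067² = 0.0002 + 0.0000 + 0.0000 + 0.0016 + 0.0180 + 0.0055 + 0.0004 + 0.0617 + 0.2022 + 0.0000 = 0.2897.
So 1 − D = 0.7103, i.e. 0.71 to 2 decimal places.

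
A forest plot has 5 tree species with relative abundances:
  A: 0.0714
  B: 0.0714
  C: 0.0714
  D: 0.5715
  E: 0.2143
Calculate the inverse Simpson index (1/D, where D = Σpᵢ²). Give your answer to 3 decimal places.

D = 0.0714² + 0.0714² + 0.0714² + 0.5715² + 0.2143² = 0.005098 + 0.005098 + 0.005098 + 0.326612 + 0.045924 = 0.387831 (working shown to 6 dp, full precision carried).
So 1/D = 2.57845, i.e. 2.578 to 3 decimal places.

2.578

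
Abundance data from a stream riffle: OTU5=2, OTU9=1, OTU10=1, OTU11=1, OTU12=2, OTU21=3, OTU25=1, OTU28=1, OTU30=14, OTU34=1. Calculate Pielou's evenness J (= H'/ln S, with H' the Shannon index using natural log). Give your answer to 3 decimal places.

Total N = 2+1+1+1+2+3+1+1+14+1 = 27, so the proportions are 0.07407, 0.03704, 0.03704, 0.03704, 0.07407, 0.11111, 0.03704, 0.03704, 0.51852, 0.03704 (working shown to 5 dp, full precision carried).
H' = −Σ pᵢ ln pᵢ = −((-0.19279) + (-0.12207) + (-0.12207) + (-0.12207) + (-0.19279) + (-0.24414) + (-0.12207) + (-0.12207) + (-0.34055) + (-0.12207)) = 1.70268.
With S = 10 species, ln S = 2.30259, so J = 1.70268/2.30259 = 0.73946, i.e. 0.739 to 3 decimal places.

0.739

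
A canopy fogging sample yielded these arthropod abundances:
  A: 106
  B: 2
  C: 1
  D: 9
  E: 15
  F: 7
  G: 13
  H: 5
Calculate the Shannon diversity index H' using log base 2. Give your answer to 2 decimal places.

Total N = 106+2+1+9+15+7+13+5 = 158, so the proportions are 0.6709, 0.0127, 0.0063, 0.057, 0.0949, 0.0443, 0.0823, 0.0316 (working shown to 4 dp, full precision carried).
Each pᵢ log₂ pᵢ term: 0.6709×(-0.5759)=-0.3863, 0.0127×(-6.3038)=-0.0798, 0.0063×(-7.3038)=-0.0462, 0.057×(-4.1339)=-0.2355, 0.0949×(-3.3969)=-0.3225, 0.0443×(-4.4964)=-0.1992, 0.0823×(-3.6033)=-0.2965, 0.0316×(-4.9819)=-0.1577.
Sum = -1.7237, so H' = 1.72.

1.72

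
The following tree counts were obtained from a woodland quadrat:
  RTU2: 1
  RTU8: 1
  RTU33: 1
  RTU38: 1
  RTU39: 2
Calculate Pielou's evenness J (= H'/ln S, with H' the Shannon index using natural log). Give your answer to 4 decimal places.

Total N = 1+1+1+1+2 = 6, so the proportions are 0.166667, 0.166667, 0.166667, 0.166667, 0.333333 (working shown to 6 dp, full precision carried).
H' = −Σ pᵢ ln pᵢ = −((-0.298627) + (-0.298627) + (-0.298627) + (-0.298627) + (-0.366204)) = 1.560710.
With S = 5 species, ln S = 1.609438, so J = 1.560710/1.609438 = 0.969724, i.e. 0.9697 to 4 decimal places.

0.9697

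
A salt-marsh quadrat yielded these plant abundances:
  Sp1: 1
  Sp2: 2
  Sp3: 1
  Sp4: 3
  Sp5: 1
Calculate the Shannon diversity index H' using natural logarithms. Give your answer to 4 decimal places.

1.4942

Total N = 1+2+1+3+1 = 8, so the proportions are 0.125, 0.25, 0.125, 0.375, 0.125 (working shown to 6 dp, full precision carried).
Each pᵢ ln pᵢ term: 0.125×(-2.079442)=-0.259930, 0.25×(-1.386294)=-0.346574, 0.125×(-2.079442)=-0.259930, 0.375×(-0.980829)=-0.367811, 0.125×(-2.079442)=-0.259930.
Sum = -1.494175, so H' = 1.4942.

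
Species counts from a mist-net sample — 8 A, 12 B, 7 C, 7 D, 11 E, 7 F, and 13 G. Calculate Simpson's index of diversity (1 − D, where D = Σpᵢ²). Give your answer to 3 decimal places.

0.847

Total N = 8+12+7+7+11+7+13 = 65, so the proportions are 0.12308, 0.18462, 0.10769, 0.10769, 0.16923, 0.10769, 0.2 (working shown to 5 dp, full precision carried).
D = 0.12308² + 0.18462² + 0.10769² + 0.10769² + 0.16923² + 0.10769² + 0.2² = 0.01515 + 0.03408 + 0.01160 + 0.01160 + 0.02864 + 0.01160 + 0.04000 = 0.15266.
So 1 − D = 0.84734, i.e. 0.847 to 3 decimal places.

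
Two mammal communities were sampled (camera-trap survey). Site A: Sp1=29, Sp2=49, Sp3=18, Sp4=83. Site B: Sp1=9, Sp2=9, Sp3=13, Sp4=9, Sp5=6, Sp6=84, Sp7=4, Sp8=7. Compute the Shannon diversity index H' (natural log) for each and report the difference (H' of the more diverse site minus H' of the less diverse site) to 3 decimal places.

0.203

Site A: N=179, proportions 0.16201, 0.27374, 0.10056, 0.46369, giving H' = 1.23688 (working shown to 5 dp, full precision carried).
Site B: N=141, proportions 0.06383, 0.06383, 0.0922, 0.06383, 0.04255, 0.59574, 0.02837, 0.04965, giving H' = 1.43972.
Difference = |1.23688 − 1.43972| = 0.20284, i.e. 0.203 to 3 decimal places.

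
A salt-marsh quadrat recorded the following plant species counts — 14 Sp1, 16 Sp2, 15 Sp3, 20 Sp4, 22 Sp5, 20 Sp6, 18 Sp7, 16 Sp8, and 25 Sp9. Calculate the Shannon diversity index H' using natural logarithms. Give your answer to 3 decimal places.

2.181

Total N = 14+16+15+20+22+20+18+16+25 = 166, so the proportions are 0.08434, 0.09639, 0.09036, 0.12048, 0.13253, 0.12048, 0.10843, 0.09639, 0.1506 (working shown to 5 dp, full precision carried).
Each pᵢ ln pᵢ term: 0.08434×(-2.47293)=-0.20856, 0.09639×(-2.33940)=-0.22548, 0.09036×(-2.40394)=-0.21722, 0.12048×(-2.11626)=-0.25497, 0.13253×(-2.02095)=-0.26784, 0.12048×(-2.11626)=-0.25497, 0.10843×(-2.22162)=-0.24090, 0.09639×(-2.33940)=-0.22548, 0.1506×(-1.89311)=-0.28511.
Sum = -2.18053, so H' = 2.181.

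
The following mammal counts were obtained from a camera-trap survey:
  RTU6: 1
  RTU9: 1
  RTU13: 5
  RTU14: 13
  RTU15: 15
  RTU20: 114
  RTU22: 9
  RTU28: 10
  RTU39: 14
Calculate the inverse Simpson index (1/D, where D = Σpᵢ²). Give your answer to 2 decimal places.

2.40

Total N = 1+1+5+13+15+114+9+10+14 = 182, so the proportions are 0.00549, 0.00549, 0.02747, 0.07143, 0.08242, 0.62637, 0.04945, 0.05495, 0.07692 (working shown to 5 dp, full precision carried).
D = 0.00549² + 0.00549² + 0.02747² + 0.07143² + 0.08242² + 0.62637² + 0.04945² + 0.05495² + 0.07692² = 0.00003 + 0.00003 + 0.00075 + 0.00510 + 0.00679 + 0.39234 + 0.00245 + 0.00302 + 0.00592 = 0.41644.
So 1/D = 2.4013, i.e. 2.40 to 2 decimal places.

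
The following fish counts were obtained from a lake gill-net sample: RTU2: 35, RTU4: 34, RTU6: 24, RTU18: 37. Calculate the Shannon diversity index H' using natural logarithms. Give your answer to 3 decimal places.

Total N = 35+34+24+37 = 130, so the proportions are 0.26923, 0.26154, 0.18462, 0.28462 (working shown to 5 dp, full precision carried).
Each pᵢ ln pᵢ term: 0.26923×(-1.31219)=-0.35328, 0.26154×(-1.34117)=-0.35077, 0.18462×(-1.68948)=-0.31190, 0.28462×(-1.25662)=-0.35765.
Sum = -1.37361, so H' = 1.374.

1.374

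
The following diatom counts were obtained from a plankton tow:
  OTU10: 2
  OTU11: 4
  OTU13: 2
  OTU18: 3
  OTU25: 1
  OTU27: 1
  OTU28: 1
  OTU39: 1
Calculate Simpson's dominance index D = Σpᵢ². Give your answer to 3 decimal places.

0.164

Total N = 2+4+2+3+1+1+1+1 = 15, so the proportions are 0.13333, 0.26667, 0.13333, 0.2, 0.06667, 0.06667, 0.06667, 0.06667 (working shown to 5 dp, full precision carried).
D = 0.13333² + 0.26667² + 0.13333² + 0.2² + 0.06667² + 0.06667² + 0.06667² + 0.06667² = 0.01778 + 0.07111 + 0.01778 + 0.04000 + 0.00444 + 0.00444 + 0.00444 + 0.00444 = 0.16444.
To 3 decimal places, D = 0.164.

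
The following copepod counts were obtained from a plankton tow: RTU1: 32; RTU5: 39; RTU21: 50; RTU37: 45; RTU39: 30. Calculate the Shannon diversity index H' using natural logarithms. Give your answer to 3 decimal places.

Total N = 32+39+50+45+30 = 196, so the proportions are 0.16327, 0.19898, 0.2551, 0.22959, 0.15306 (working shown to 5 dp, full precision carried).
Each pᵢ ln pᵢ term: 0.16327×(-1.81238)=-0.29590, 0.19898×(-1.61455)=-0.32126, 0.2551×(-1.36609)=-0.34849, 0.22959×(-1.47145)=-0.33783, 0.15306×(-1.87692)=-0.28728.
Sum = -1.59077, so H' = 1.591.

1.591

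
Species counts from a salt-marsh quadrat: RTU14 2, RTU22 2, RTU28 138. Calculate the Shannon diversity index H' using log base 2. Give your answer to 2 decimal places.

Total N = 2+2+138 = 142, so the proportions are 0.0141, 0.0141, 0.9718 (working shown to 4 dp, full precision carried).
Each pᵢ log₂ pᵢ term: 0.0141×(-6.1497)=-0.0866, 0.0141×(-6.1497)=-0.0866, 0.9718×(-0.0412)=-0.0401.
Sum = -0.2133, so H' = 0.21.

0.21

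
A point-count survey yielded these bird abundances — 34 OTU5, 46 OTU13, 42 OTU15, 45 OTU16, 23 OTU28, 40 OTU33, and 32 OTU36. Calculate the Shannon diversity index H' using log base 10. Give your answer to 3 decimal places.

Total N = 34+46+42+45+23+40+32 = 262, so the proportions are 0.129771, 0.175573, 0.160305, 0.171756, 0.087786, 0.152672, 0.122137 (working shown to 6 dp, full precision carried).
Each pᵢ log₁₀ pᵢ term: 0.129771×(-0.886822)=-0.115084, 0.175573×(-0.755543)=-0.132653, 0.160305×(-0.795052)=-0.127451, 0.171756×(-0.765089)=-0.131408, 0.087786×(-1.056573)=-0.092753, 0.152672×(-0.816241)=-0.124617, 0.122137×(-0.913151)=-0.111530.
Sum = -0.835496, so H' = 0.835.

0.835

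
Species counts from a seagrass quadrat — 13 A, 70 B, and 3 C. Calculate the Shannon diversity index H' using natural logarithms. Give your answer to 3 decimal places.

Total N = 13+70+3 = 86, so the proportions are 0.15116, 0.81395, 0.03488 (working shown to 5 dp, full precision carried).
Each pᵢ ln pᵢ term: 0.15116×(-1.88940)=-0.28561, 0.81395×(-0.20585)=-0.16755, 0.03488×(-3.35574)=-0.11706.
Sum = -0.57022, so H' = 0.570.

0.570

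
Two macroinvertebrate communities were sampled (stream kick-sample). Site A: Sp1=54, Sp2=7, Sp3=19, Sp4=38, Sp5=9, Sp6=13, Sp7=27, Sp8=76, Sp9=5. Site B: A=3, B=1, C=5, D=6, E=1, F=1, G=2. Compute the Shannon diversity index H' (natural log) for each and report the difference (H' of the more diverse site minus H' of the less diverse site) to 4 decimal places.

Site A: N=248, proportions 0.217742, 0.028226, 0.076613, 0.153226, 0.03629, 0.052419, 0.108871, 0.306452, 0.020161, giving H' = 1.874360 (working shown to 6 dp, full precision carried).
Site B: N=19, proportions 0.157895, 0.052632, 0.263158, 0.315789, 0.052632, 0.052632, 0.105263, giving H' = 1.708656.
Difference = |1.874360 − 1.708656| = 0.165704, i.e. 0.1657 to 4 decimal places.

0.1657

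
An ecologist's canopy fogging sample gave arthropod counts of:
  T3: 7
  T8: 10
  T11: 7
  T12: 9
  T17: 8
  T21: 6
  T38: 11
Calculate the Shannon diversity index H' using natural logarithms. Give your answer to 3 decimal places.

1.926

Total N = 7+10+7+9+8+6+11 = 58, so the proportions are 0.12069, 0.17241, 0.12069, 0.15517, 0.13793, 0.10345, 0.18966 (working shown to 5 dp, full precision carried).
Each pᵢ ln pᵢ term: 0.12069×(-2.11453)=-0.25520, 0.17241×(-1.75786)=-0.30308, 0.12069×(-2.11453)=-0.25520, 0.15517×(-1.86322)=-0.28912, 0.13793×(-1.98100)=-0.27324, 0.10345×(-2.26868)=-0.23469, 0.18966×(-1.66255)=-0.31531.
Sum = -1.92585, so H' = 1.926.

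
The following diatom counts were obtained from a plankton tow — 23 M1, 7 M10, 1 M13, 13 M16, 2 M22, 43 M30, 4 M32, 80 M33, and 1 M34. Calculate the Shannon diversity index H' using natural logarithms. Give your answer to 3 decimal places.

Total N = 23+7+1+13+2+43+4+80+1 = 174, so the proportions are 0.13218, 0.04023, 0.00575, 0.07471, 0.01149, 0.24713, 0.02299, 0.45977, 0.00575 (working shown to 5 dp, full precision carried).
Each pᵢ ln pᵢ term: 0.13218×(-2.02356)=-0.26748, 0.04023×(-3.21315)=-0.12926, 0.00575×(-5.15906)=-0.02965, 0.07471×(-2.59411)=-0.19381, 0.01149×(-4.46591)=-0.05133, 0.24713×(-1.39786)=-0.34545, 0.02299×(-3.77276)=-0.08673, 0.45977×(-0.77703)=-0.35725, 0.00575×(-5.15906)=-0.02965.
Sum = -1.49062, so H' = 1.491.

1.491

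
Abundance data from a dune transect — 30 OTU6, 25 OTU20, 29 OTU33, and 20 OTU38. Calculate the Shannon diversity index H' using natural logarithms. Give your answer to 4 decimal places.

1.3744

Total N = 30+25+29+20 = 104, so the proportions are 0.288462, 0.240385, 0.278846, 0.192308 (working shown to 6 dp, full precision carried).
Each pᵢ ln pᵢ term: 0.288462×(-1.243194)=-0.358614, 0.240385×(-1.425515)=-0.342672, 0.278846×(-1.277095)=-0.356113, 0.192308×(-1.648659)=-0.317050.
Sum = -1.374448, so H' = 1.3744.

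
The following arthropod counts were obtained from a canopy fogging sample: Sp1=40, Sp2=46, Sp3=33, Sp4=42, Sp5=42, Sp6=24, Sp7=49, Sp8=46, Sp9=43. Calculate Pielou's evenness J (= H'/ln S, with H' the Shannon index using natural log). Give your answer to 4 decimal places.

Total N = 40+46+33+42+42+24+49+46+43 = 365, so the proportions are 0.109589, 0.126027, 0.090411, 0.115068, 0.115068, 0.065753, 0.134247, 0.126027, 0.117808 (working shown to 6 dp, full precision carried).
H' = −Σ pᵢ ln pᵢ = −((-0.242303) + (-0.261035) + (-0.217293) + (-0.248804) + (-0.248804) + (-0.178971) + (-0.269577) + (-0.261035) + (-0.251956)) = 2.179779.
With S = 9 species, ln S = 2.197225, so J = 2.179779/2.197225 = 0.992060, i.e. 0.9921 to 4 decimal places.

0.9921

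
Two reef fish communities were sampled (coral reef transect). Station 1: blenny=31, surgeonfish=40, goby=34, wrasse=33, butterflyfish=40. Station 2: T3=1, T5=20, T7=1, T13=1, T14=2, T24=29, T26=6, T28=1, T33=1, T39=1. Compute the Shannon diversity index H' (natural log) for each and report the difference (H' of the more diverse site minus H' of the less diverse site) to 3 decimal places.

0.155

Station 1: N=178, proportions 0.174157, 0.224719, 0.191011, 0.185393, 0.224719, giving H' = 1.604003 (working shown to 6 dp, full precision carried).
Station 2: N=63, proportions 0.015873, 0.31746, 0.015873, 0.015873, 0.031746, 0.460317, 0.095238, 0.015873, 0.015873, 0.015873, giving H' = 1.449435.
Difference = |1.604003 − 1.449435| = 0.154568, i.e. 0.155 to 3 decimal places.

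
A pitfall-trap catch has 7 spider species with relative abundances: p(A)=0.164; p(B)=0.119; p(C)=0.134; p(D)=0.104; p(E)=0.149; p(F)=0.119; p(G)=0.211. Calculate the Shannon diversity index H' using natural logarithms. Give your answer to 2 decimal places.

Each pᵢ ln pᵢ term (working shown to 4 dp, full precision carried): 0.164×(-1.8079)=-0.2965, 0.119×(-2.1286)=-0.2533, 0.134×(-2.0099)=-0.2693, 0.104×(-2.2634)=-0.2354, 0.149×(-1.9038)=-0.2837, 0.119×(-2.1286)=-0.2533, 0.211×(-1.5559)=-0.3283.
Sum = -1.9198, so H' = 1.92.

1.92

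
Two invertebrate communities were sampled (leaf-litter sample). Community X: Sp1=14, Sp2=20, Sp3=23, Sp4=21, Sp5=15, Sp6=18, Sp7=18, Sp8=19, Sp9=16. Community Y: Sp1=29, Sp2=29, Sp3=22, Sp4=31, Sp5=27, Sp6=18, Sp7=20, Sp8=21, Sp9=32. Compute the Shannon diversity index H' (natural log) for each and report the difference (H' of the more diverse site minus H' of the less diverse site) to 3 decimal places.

Community X: N=164, proportions 0.085366, 0.121951, 0.140244, 0.128049, 0.091463, 0.109756, 0.109756, 0.115854, 0.097561, giving H' = 2.185887 (working shown to 6 dp, full precision carried).
Community Y: N=229, proportions 0.126638, 0.126638, 0.09607, 0.135371, 0.117904, 0.078603, 0.087336, 0.091703, 0.139738, giving H' = 2.178145.
Difference = |2.185887 − 2.178145| = 0.007742, i.e. 0.008 to 3 decimal places.

0.008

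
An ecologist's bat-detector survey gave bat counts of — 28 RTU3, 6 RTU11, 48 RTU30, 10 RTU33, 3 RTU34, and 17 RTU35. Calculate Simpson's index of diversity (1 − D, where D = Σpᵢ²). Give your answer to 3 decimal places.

Total N = 28+6+48+10+3+17 = 112, so the proportions are 0.25, 0.05357, 0.42857, 0.08929, 0.02679, 0.15179 (working shown to 5 dp, full precision carried).
D = 0.25² + 0.05357² + 0.42857² + 0.08929² + 0.02679² + 0.15179² = 0.06250 + 0.00287 + 0.18367 + 0.00797 + 0.00072 + 0.02304 = 0.28077.
So 1 − D = 0.71923, i.e. 0.719 to 3 decimal places.

0.719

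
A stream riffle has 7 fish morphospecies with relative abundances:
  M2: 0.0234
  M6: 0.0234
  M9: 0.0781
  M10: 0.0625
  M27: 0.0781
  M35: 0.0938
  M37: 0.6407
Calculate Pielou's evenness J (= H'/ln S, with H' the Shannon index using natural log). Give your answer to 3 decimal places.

0.645

H' = −Σ pᵢ ln pᵢ = −((-0.08787) + (-0.08787) + (-0.19914) + (-0.17329) + (-0.19914) + (-0.22199) + (-0.28524)) = 1.25452 (working shown to 5 dp, full precision carried).
With S = 7 species, ln S = 1.94591, so J = 1.25452/1.94591 = 0.64469, i.e. 0.645 to 3 decimal places.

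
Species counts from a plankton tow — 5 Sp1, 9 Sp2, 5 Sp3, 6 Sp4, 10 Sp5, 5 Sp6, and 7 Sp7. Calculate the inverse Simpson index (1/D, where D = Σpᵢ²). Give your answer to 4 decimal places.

6.4780

Total N = 5+9+5+6+10+5+7 = 47, so the proportions are 0.10638298, 0.19148936, 0.10638298, 0.12765957, 0.21276596, 0.10638298, 0.14893617 (working shown to 8 dp, full precision carried).
D = 0.10638298² + 0.19148936² + 0.10638298² + 0.12765957² + 0.21276596² + 0.10638298² + 0.14893617² = 0.01131734 + 0.03666818 + 0.01131734 + 0.01629697 + 0.04526935 + 0.01131734 + 0.02218198 = 0.15436849.
So 1/D = 6.478006, i.e. 6.4780 to 4 decimal places.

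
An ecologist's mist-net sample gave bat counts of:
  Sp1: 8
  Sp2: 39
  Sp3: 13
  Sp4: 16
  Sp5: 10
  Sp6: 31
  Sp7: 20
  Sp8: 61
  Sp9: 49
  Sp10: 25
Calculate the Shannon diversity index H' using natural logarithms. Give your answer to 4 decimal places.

Total N = 8+39+13+16+10+31+20+61+49+25 = 272, so the proportions are 0.029412, 0.143382, 0.047794, 0.058824, 0.036765, 0.113971, 0.073529, 0.224265, 0.180147, 0.091912 (working shown to 6 dp, full precision carried).
Each pᵢ ln pᵢ term: 0.029412×(-3.526361)=-0.103716, 0.143382×(-1.942240)=-0.278483, 0.047794×(-3.040853)=-0.145335, 0.058824×(-2.833213)=-0.166660, 0.036765×(-3.303217)=-0.121442, 0.113971×(-2.171815)=-0.247523, 0.073529×(-2.610070)=-0.191917, 0.224265×(-1.494928)=-0.335260, 0.180147×(-1.713982)=-0.308769, 0.091912×(-2.386926)=-0.219387.
Sum = -2.118491, so H' = 2.1185.

2.1185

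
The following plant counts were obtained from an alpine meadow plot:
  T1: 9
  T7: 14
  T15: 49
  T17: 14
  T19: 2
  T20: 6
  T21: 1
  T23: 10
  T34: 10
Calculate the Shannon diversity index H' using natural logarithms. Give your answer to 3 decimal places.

1.766

Total N = 9+14+49+14+2+6+1+10+10 = 115, so the proportions are 0.07826, 0.12174, 0.42609, 0.12174, 0.01739, 0.05217, 0.0087, 0.08696, 0.08696 (working shown to 5 dp, full precision carried).
Each pᵢ ln pᵢ term: 0.07826×(-2.54771)=-0.19939, 0.12174×(-2.10587)=-0.25637, 0.42609×(-0.85311)=-0.36350, 0.12174×(-2.10587)=-0.25637, 0.01739×(-4.05178)=-0.07047, 0.05217×(-2.95317)=-0.15408, 0.0087×(-4.74493)=-0.04126, 0.08696×(-2.44235)=-0.21238, 0.08696×(-2.44235)=-0.21238.
Sum = -1.76618, so H' = 1.766.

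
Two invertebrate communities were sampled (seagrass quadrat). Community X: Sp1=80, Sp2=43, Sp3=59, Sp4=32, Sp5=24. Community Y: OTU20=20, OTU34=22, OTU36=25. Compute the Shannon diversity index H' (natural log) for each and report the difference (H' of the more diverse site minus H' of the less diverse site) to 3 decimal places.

0.428

Community X: N=238, proportions 0.33613, 0.18067, 0.2479, 0.13445, 0.10084, giving H' = 1.52250 (working shown to 5 dp, full precision carried).
Community Y: N=67, proportions 0.29851, 0.32836, 0.37313, giving H' = 1.09440.
Difference = |1.52250 − 1.09440| = 0.42810, i.e. 0.428 to 3 decimal places.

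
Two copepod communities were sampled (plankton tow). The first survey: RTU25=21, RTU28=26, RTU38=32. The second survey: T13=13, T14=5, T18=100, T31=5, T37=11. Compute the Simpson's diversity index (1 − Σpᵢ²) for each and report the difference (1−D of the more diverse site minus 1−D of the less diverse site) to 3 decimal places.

The first survey: N=79, proportions 0.26582, 0.32911, 0.40506, giving 1−D = 0.65695 (working shown to 5 dp, full precision carried).
The second survey: N=134, proportions 0.09701, 0.03731, 0.74627, 0.03731, 0.08209, giving 1−D = 0.42415.
Difference = |0.65695 − 0.42415| = 0.23280, i.e. 0.233 to 3 decimal places.

0.233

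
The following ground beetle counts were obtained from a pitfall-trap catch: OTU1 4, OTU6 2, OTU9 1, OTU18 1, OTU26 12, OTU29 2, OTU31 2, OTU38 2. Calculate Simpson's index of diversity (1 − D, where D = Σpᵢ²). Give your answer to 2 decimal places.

0.74

Total N = 4+2+1+1+12+2+2+2 = 26, so the proportions are 0.1538, 0.0769, 0.0385, 0.0385, 0.4615, 0.0769, 0.0769, 0.0769 (working shown to 4 dp, full precision carried).
D = 0.1538² + 0.0769² + 0.0385² + 0.0385² + 0.4615² + 0.0769² + 0.0769² + 0.0769² = 0.0237 + 0.0059 + 0.0015 + 0.0015 + 0.2130 + 0.0059 + 0.0059 + 0.0059 = 0.2633.
So 1 − D = 0.7367, i.e. 0.74 to 2 decimal places.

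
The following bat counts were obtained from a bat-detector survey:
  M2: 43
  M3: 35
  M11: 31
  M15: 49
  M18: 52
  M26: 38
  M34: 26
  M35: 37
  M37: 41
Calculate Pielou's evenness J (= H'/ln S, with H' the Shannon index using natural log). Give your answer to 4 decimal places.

0.9909

Total N = 43+35+31+49+52+38+26+37+41 = 352, so the proportions are 0.122159, 0.099432, 0.088068, 0.139205, 0.147727, 0.107955, 0.073864, 0.105114, 0.116477 (working shown to 6 dp, full precision carried).
H' = −Σ pᵢ ln pᵢ = −((-0.256831) + (-0.229517) + (-0.213974) + (-0.274485) + (-0.282512) + (-0.240312) + (-0.192454) + (-0.236791) + (-0.250433)) = 2.177309.
With S = 9 species, ln S = 2.197225, so J = 2.177309/2.197225 = 0.990936, i.e. 0.9909 to 4 decimal places.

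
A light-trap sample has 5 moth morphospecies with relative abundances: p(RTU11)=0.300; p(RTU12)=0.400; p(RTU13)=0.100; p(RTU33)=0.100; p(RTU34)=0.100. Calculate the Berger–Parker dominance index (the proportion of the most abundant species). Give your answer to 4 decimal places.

The largest proportion is 0.4, i.e. d = 0.4000 to 4 decimal places.

0.4000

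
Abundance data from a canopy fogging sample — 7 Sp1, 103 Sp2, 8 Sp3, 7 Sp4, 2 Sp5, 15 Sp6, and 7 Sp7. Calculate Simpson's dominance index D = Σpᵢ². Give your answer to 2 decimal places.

Total N = 7+103+8+7+2+15+7 = 149, so the proportions are 0.047, 0.6913, 0.0537, 0.047, 0.0134, 0.1007, 0.047 (working shown to 4 dp, full precision carried).
D = 0.047² + 0.6913² + 0.0537² + 0.047² + 0.0134² + 0.1007² + 0.047² = 0.0022 + 0.4779 + 0.0029 + 0.0022 + 0.0002 + 0.0101 + 0.0022 = 0.4977.
To 2 decimal places, D = 0.50.

0.50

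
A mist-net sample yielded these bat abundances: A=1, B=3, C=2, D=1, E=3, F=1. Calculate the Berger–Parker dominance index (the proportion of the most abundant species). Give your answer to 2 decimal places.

0.27

Total N = 1+3+2+1+3+1 = 11, so the proportions are 0.0909, 0.2727, 0.1818, 0.0909, 0.2727, 0.0909 (working shown to 4 dp, full precision carried).
The largest proportion is 0.2727, i.e. d = 0.27 to 2 decimal places.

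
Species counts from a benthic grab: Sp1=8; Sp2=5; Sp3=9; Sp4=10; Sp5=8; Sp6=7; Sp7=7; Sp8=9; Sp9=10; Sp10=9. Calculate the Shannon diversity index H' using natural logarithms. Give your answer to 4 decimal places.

Total N = 8+5+9+10+8+7+7+9+10+9 = 82, so the proportions are 0.097561, 0.060976, 0.109756, 0.121951, 0.097561, 0.085366, 0.085366, 0.109756, 0.121951, 0.109756 (working shown to 6 dp, full precision carried).
Each pᵢ ln pᵢ term: 0.097561×(-2.327278)=-0.227051, 0.060976×(-2.797281)=-0.170566, 0.109756×(-2.209495)=-0.242506, 0.121951×(-2.104134)=-0.256602, 0.097561×(-2.327278)=-0.227051, 0.085366×(-2.460809)=-0.210069, 0.085366×(-2.460809)=-0.210069, 0.109756×(-2.209495)=-0.242506, 0.121951×(-2.104134)=-0.256602, 0.109756×(-2.209495)=-0.242506.
Sum = -2.285527, so H' = 2.2855.

2.2855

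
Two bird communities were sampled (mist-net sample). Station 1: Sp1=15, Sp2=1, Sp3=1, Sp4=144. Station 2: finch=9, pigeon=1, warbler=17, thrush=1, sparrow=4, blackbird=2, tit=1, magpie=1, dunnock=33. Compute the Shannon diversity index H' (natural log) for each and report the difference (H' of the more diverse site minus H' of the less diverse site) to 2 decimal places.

Station 1: N=161, proportions 0.0932, 0.0062, 0.0062, 0.8944, giving H' = 0.3841 (working shown to 4 dp, full precision carried).
Station 2: N=69, proportions 0.1304, 0.0145, 0.2464, 0.0145, 0.058, 0.029, 0.0145, 0.0145, 0.4783, giving H' = 1.4768.
Difference = |0.3841 − 1.4768| = 1.0927, i.e. 1.09 to 2 decimal places.

1.09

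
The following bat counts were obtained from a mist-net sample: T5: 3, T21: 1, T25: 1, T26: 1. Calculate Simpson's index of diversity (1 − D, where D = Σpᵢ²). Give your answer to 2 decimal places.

Total N = 3+1+1+1 = 6, so the proportions are 0.5, 0.1667, 0.1667, 0.1667 (working shown to 4 dp, full precision carried).
D = 0.5² + 0.1667² + 0.1667² + 0.1667² = 0.2500 + 0.0278 + 0.0278 + 0.0278 = 0.3333.
So 1 − D = 0.6667, i.e. 0.67 to 2 decimal places.

0.67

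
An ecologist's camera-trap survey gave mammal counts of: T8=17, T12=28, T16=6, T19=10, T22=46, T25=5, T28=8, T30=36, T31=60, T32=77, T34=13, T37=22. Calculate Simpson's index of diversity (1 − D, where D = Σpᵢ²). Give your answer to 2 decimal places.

0.86

Total N = 17+28+6+10+46+5+8+36+60+77+13+22 = 328, so the proportions are 0.0518, 0.0854, 0.0183, 0.0305, 0.1402, 0.0152, 0.0244, 0.1098, 0.1829, 0.2348, 0.0396, 0.0671 (working shown to 4 dp, full precision carried).
D = 0.0518² + 0.0854² + 0.0183² + 0.0305² + 0.1402² + 0.0152² + 0.0244² + 0.1098² + 0.1829² + 0.2348² + 0.0396² + 0.0671² = 0.0027 + 0.0073 + 0.0003 + 0.0009 + 0.0197 + 0.0002 + 0.0006 + 0.0120 + 0.0335 + 0.0551 + 0.0016 + 0.0045 = 0.1384.
So 1 − D = 0.8616, i.e. 0.86 to 2 decimal places.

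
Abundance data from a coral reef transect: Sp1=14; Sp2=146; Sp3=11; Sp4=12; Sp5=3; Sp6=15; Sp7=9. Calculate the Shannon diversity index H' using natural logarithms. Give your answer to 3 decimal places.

Total N = 14+146+11+12+3+15+9 = 210, so the proportions are 0.06667, 0.69524, 0.05238, 0.05714, 0.01429, 0.07143, 0.04286 (working shown to 5 dp, full precision carried).
Each pᵢ ln pᵢ term: 0.06667×(-2.70805)=-0.18054, 0.69524×(-0.36350)=-0.25272, 0.05238×(-2.94921)=-0.15448, 0.05714×(-2.86220)=-0.16355, 0.01429×(-4.24850)=-0.06069, 0.07143×(-2.63906)=-0.18850, 0.04286×(-3.14988)=-0.13499.
Sum = -1.13549, so H' = 1.135.

1.135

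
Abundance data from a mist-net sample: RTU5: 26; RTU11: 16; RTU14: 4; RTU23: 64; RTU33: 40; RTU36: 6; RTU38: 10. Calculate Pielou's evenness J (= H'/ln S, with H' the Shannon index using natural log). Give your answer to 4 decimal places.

0.8249

Total N = 26+16+4+64+40+6+10 = 166, so the proportions are 0.156627, 0.096386, 0.024096, 0.385542, 0.240964, 0.036145, 0.060241 (working shown to 6 dp, full precision carried).
H' = −Σ pᵢ ln pᵢ = −((-0.290369) + (-0.225484) + (-0.089776) + (-0.367462) + (-0.342918) + (-0.120008) + (-0.169241)) = 1.605258.
With S = 7 species, ln S = 1.945910, so J = 1.605258/1.945910 = 0.824939, i.e. 0.8249 to 4 decimal places.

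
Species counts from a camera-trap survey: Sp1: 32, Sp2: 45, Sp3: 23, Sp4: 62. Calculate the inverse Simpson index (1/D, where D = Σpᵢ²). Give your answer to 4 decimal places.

3.5360

Total N = 32+45+23+62 = 162, so the proportions are 0.19753086, 0.27777778, 0.14197531, 0.38271605 (working shown to 8 dp, full precision carried).
D = 0.19753086² + 0.27777778² + 0.14197531² + 0.38271605² = 0.03901844 + 0.07716049 + 0.02015699 + 0.14647157 = 0.28280750.
So 1/D = 3.535974, i.e. 3.5360 to 4 decimal places.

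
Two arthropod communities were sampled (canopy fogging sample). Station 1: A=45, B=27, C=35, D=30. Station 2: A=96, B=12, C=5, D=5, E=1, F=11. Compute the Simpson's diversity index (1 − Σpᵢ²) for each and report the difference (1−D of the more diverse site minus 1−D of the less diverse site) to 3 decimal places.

Station 1: N=137, proportions 0.32847, 0.19708, 0.25547, 0.21898, giving 1−D = 0.74005 (working shown to 5 dp, full precision carried).
Station 2: N=130, proportions 0.73846, 0.09231, 0.03846, 0.03846, 0.00769, 0.08462, giving 1−D = 0.43598.
Difference = |0.74005 − 0.43598| = 0.30407, i.e. 0.304 to 3 decimal places.

0.304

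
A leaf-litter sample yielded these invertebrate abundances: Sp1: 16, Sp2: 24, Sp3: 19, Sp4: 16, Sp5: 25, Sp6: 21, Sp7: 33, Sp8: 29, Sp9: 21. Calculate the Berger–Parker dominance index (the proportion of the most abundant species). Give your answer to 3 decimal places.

Total N = 16+24+19+16+25+21+33+29+21 = 204, so the proportions are 0.07843, 0.11765, 0.09314, 0.07843, 0.12255, 0.10294, 0.16176, 0.14216, 0.10294 (working shown to 5 dp, full precision carried).
The largest proportion is 0.16176, i.e. d = 0.162 to 3 decimal places.

0.162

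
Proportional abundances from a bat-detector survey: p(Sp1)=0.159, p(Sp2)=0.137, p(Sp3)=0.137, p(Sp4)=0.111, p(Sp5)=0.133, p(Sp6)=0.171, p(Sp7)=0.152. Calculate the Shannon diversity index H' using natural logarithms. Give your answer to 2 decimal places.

Each pᵢ ln pᵢ term (working shown to 4 dp, full precision carried): 0.159×(-1.8389)=-0.2924, 0.137×(-1.9878)=-0.2723, 0.137×(-1.9878)=-0.2723, 0.111×(-2.1982)=-0.2440, 0.133×(-2.0174)=-0.2683, 0.171×(-1.7661)=-0.3020, 0.152×(-1.8839)=-0.2863.
Sum = -1.9377, so H' = 1.94.

1.94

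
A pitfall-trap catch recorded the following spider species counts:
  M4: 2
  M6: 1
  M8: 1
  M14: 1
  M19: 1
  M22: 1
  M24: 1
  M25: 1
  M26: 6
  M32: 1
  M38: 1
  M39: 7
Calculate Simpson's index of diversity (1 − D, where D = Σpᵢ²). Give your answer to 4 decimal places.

0.8299

Total N = 2+1+1+1+1+1+1+1+6+1+1+7 = 24, so the proportions are 0.083333, 0.041667, 0.041667, 0.041667, 0.041667, 0.041667, 0.041667, 0.041667, 0.25, 0.041667, 0.041667, 0.291667 (working shown to 6 dp, full precision carried).
D = 0.083333² + 0.041667² + 0.041667² + 0.041667² + 0.041667² + 0.041667² + 0.041667² + 0.041667² + 0.25² + 0.041667² + 0.041667² + 0.291667² = 0.006944 + 0.001736 + 0.001736 + 0.001736 + 0.001736 + 0.001736 + 0.001736 + 0.001736 + 0.062500 + 0.001736 + 0.001736 + 0.085069 = 0.170139.
So 1 − D = 0.829861, i.e. 0.8299 to 4 decimal places.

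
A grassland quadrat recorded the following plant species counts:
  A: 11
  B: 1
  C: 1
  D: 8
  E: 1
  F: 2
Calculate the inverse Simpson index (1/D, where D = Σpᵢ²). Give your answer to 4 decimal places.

3.0000

Total N = 11+1+1+8+1+2 = 24, so the proportions are 0.4583333, 0.0416667, 0.0416667, 0.3333333, 0.0416667, 0.0833333 (working shown to 7 dp, full precision carried).
D = 0.4583333² + 0.0416667² + 0.0416667² + 0.3333333² + 0.0416667² + 0.0833333² = 0.2100694 + 0.0017361 + 0.0017361 + 0.1111111 + 0.0017361 + 0.0069444 = 0.3333333.
So 1/D = 3.000000, i.e. 3.0000 to 4 decimal places.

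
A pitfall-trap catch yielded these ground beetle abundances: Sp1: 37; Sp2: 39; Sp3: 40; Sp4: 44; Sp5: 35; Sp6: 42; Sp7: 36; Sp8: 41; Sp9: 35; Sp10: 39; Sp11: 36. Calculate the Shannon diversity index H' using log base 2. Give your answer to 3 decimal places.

3.455

Total N = 37+39+40+44+35+42+36+41+35+39+36 = 424, so the proportions are 0.08726, 0.09198, 0.09434, 0.10377, 0.08255, 0.09906, 0.08491, 0.0967, 0.08255, 0.09198, 0.08491 (working shown to 5 dp, full precision carried).
Each pᵢ log₂ pᵢ term: 0.08726×(-3.51847)=-0.30704, 0.09198×(-3.44252)=-0.31665, 0.09434×(-3.40599)=-0.32132, 0.10377×(-3.26849)=-0.33918, 0.08255×(-3.59864)=-0.29706, 0.09906×(-3.33560)=-0.33041, 0.08491×(-3.55800)=-0.30209, 0.0967×(-3.37037)=-0.32591, 0.08255×(-3.59864)=-0.29706, 0.09198×(-3.44252)=-0.31665, 0.08491×(-3.55800)=-0.30209.
Sum = -3.45546, so H' = 3.455.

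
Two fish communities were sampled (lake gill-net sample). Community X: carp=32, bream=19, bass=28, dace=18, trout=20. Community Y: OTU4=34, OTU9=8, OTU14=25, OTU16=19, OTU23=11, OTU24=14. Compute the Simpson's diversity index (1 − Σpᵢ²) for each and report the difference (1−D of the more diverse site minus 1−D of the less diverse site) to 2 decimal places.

Community X: N=117, proportions 0.2735, 0.16239, 0.23932, 0.15385, 0.17094, giving 1−D = 0.78866 (working shown to 5 dp, full precision carried).
Community Y: N=111, proportions 0.30631, 0.07207, 0.22523, 0.17117, 0.0991, 0.12613, giving 1−D = 0.79523.
Difference = |0.78866 − 0.79523| = 0.00657, i.e. 0.01 to 2 decimal places.

0.01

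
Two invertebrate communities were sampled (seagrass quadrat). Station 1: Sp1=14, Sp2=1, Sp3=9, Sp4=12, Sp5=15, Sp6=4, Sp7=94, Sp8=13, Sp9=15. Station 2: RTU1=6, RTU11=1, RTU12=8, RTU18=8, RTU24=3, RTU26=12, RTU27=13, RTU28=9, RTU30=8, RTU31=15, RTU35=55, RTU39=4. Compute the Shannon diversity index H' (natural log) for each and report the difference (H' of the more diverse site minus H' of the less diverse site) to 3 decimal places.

Station 1: N=177, proportions 0.0791, 0.00565, 0.05085, 0.0678, 0.08475, 0.0226, 0.53107, 0.07345, 0.08475, giving H' = 1.59569 (working shown to 5 dp, full precision carried).
Station 2: N=142, proportions 0.04225, 0.00704, 0.05634, 0.05634, 0.02113, 0.08451, 0.09155, 0.06338, 0.05634, 0.10563, 0.38732, 0.02817, giving H' = 2.04413.
Difference = |1.59569 − 2.04413| = 0.44844, i.e. 0.448 to 3 decimal places.

0.448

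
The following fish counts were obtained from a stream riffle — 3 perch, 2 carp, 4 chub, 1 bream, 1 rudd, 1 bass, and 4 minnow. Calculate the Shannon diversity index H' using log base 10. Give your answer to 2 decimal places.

Total N = 3+2+4+1+1+1+4 = 16, so the proportions are 0.1875, 0.125, 0.25, 0.0625, 0.0625, 0.0625, 0.25 (working shown to 4 dp, full precision carried).
Each pᵢ log₁₀ pᵢ term: 0.1875×(-0.7270)=-0.1363, 0.125×(-0.9031)=-0.1129, 0.25×(-0.6021)=-0.1505, 0.0625×(-1.2041)=-0.0753, 0.0625×(-1.2041)=-0.0753, 0.0625×(-1.2041)=-0.0753, 0.25×(-0.6021)=-0.1505.
Sum = -0.7760, so H' = 0.78.

0.78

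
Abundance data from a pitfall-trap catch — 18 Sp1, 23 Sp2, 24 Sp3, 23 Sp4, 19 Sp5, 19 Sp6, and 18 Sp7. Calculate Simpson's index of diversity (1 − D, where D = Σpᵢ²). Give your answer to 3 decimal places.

Total N = 18+23+24+23+19+19+18 = 144, so the proportions are 0.125, 0.15972, 0.16667, 0.15972, 0.13194, 0.13194, 0.125 (working shown to 5 dp, full precision carried).
D = 0.125² + 0.15972² + 0.16667² + 0.15972² + 0.13194² + 0.13194² + 0.125² = 0.01562 + 0.02551 + 0.02778 + 0.02551 + 0.01741 + 0.01741 + 0.01562 = 0.14487.
So 1 − D = 0.85513, i.e. 0.855 to 3 decimal places.

0.855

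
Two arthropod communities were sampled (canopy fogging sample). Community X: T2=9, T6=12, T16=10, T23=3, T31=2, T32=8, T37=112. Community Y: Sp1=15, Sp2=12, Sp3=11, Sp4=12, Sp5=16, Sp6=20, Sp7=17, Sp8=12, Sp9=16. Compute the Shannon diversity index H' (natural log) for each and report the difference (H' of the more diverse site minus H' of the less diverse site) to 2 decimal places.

Community X: N=156, proportions 0.0577, 0.0769, 0.0641, 0.0192, 0.0128, 0.0513, 0.7179, giving H' = 1.0601 (working shown to 4 dp, full precision carried).
Community Y: N=131, proportions 0.1145, 0.0916, 0.084, 0.0916, 0.1221, 0.1527, 0.1298, 0.0916, 0.1221, giving H' = 2.1786.
Difference = |1.0601 − 2.1786| = 1.1185, i.e. 1.12 to 2 decimal places.

1.12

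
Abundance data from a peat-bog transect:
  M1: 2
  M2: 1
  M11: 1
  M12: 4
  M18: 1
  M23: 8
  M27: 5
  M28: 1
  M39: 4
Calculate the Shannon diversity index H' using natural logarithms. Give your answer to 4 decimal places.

Total N = 2+1+1+4+1+8+5+1+4 = 27, so the proportions are 0.074074, 0.037037, 0.037037, 0.148148, 0.037037, 0.296296, 0.185185, 0.037037, 0.148148 (working shown to 6 dp, full precision carried).
Each pᵢ ln pᵢ term: 0.074074×(-2.602690)=-0.192792, 0.037037×(-3.295837)=-0.122068, 0.037037×(-3.295837)=-0.122068, 0.148148×(-1.909543)=-0.282895, 0.037037×(-3.295837)=-0.122068, 0.296296×(-1.216395)=-0.360413, 0.185185×(-1.686399)=-0.312296, 0.037037×(-3.295837)=-0.122068, 0.148148×(-1.909543)=-0.282895.
Sum = -1.919564, so H' = 1.9196.

1.9196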